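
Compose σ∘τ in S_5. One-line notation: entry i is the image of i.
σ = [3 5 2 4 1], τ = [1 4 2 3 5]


σ∘τ: apply τ first, then σ
1 →τ 1 →σ 3
2 →τ 4 →σ 4
3 →τ 2 →σ 5
4 →τ 3 →σ 2
5 →τ 5 →σ 1

σ∘τ = [3 4 5 2 1]


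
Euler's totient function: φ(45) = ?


Factor n: 45 = 3^2 × 5
φ(n) = n · ∏(1 - 1/p) over distinct primes p | n
φ(45) = 45 · (1 - 1/3) · (1 - 1/5) = 24

φ(45) = 24


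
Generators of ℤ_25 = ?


g generates ℤ_n iff gcd(g,n) = 1
Prime factors of 25: 5
Generators are g ∈ {1,...,24} not divisible by any of these primes.
Generators: {1, 2, 3, 4, 6, 7, 8, 9, 11, 12, 13, 14, 16, 17, 18, 19, 21, 22, 23, 24}
Number of generators = φ(25) = 20

Generators of ℤ_25 = {1, 2, 3, 4, 6, 7, 8, 9, 11, 12, 13, 14, 16, 17, 18, 19, 21, 22, 23, 24}


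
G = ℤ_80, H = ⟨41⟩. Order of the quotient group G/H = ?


|⟨41⟩| = n / gcd(41, 80) = 80 / 1 = 80
H is normal (ℤ_80 is abelian).
|G/H| = |G| / |H| = 80 / 80 = 1

|G/H| = 1


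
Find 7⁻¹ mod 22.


Use the extended Euclidean algorithm to write 1 = 7·s + 22·t; then s mod 22 is the inverse.
Euclidean algorithm:
  7 = 0·22 + 7
  22 = 3·7 + 1
  7 = 7·1 + 0
gcd(7,22) = 1
Back-substitution gives: 7·(-3) + 22·(1) = 1
So 7⁻¹ ≡ -3 ≡ 19 (mod 22)
Check: 7 × 19 = 133 ≡ 1 (mod 22) ✓

7⁻¹ ≡ 19 (mod 22)


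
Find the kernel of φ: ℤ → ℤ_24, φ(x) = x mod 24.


Kernel = preimage of identity
ker(φ) = {x ∈ ℤ : x ≡ 0 (mod 24)} = 24ℤ = {0, ±24, ±48, ...}

ker(φ) = 24ℤ


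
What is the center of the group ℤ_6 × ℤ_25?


Z(G) = {g ∈ G | gx = xg for all x ∈ G}
Direct product of abelian groups is abelian, so Z(G) = G

Z(ℤ_6 × ℤ_25) = ℤ_6 × ℤ_25


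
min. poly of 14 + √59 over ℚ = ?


Let α = 14 + √59. Then α - 14 = √59, so (α - 14)² = 59, giving α² - 28α + 137 = 0. Degree 2 and α ∉ ℚ, so this is the minimal polynomial.

Minimal polynomial: x² - 28x + 137


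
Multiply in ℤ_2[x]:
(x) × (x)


Expand and collect like terms; reduce coefficients mod 2:
x^0: 0·0 = 0 ≡ 0 (mod 2)
x^1: 0·1 + 1·0 = 0 ≡ 0 (mod 2)
x^2: 1·1 = 1 ≡ 1 (mod 2)
Result: x^2

f · g = x^2


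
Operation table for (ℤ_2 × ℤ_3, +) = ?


Elements: {(0,0), (0,1), (0,2), (1,0), (1,1), (1,2)}
Operation: componentwise addition mod (2, 3)
Entry (a, b) = ((a₁+b₁) mod 2, (a₂+b₂) mod 3)

Cayley table:
      | (0,0) | (0,1) | (0,2) | (1,0) | (1,1) | (1,2)
(0,0) | (0,0) | (0,1) | (0,2) | (1,0) | (1,1) | (1,2)
(0,1) | (0,1) | (0,2) | (0,0) | (1,1) | (1,2) | (1,0)
(0,2) | (0,2) | (0,0) | (0,1) | (1,2) | (1,0) | (1,1)
(1,0) | (1,0) | (1,1) | (1,2) | (0,0) | (0,1) | (0,2)
(1,1) | (1,1) | (1,2) | (1,0) | (0,1) | (0,2) | (0,0)
(1,2) | (1,2) | (1,0) | (1,1) | (0,2) | (0,0) | (0,1)


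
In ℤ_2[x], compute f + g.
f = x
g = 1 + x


Add coefficients mod 2:
x^0: 0 + 1 = 1 (mod 2)
x^1: 1 + 1 = 0 (mod 2)
Result: 1

f + g = 1


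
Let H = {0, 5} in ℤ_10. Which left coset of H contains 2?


2 + H = {2 + h (mod 10) : h ∈ H}
2+0=2, 2+5=7

2 + H = {2, 7}


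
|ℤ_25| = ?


ℤ_n has n elements.

|ℤ_25| = 25


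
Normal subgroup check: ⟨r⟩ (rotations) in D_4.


H = ⟨r⟩ (rotations) in D_4
The rotation subgroup ⟨r⟩ has index 2 in D_4, so it is normal

Yes, normal subgroup


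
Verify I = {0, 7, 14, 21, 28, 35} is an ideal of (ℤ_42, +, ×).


Check ideal conditions for I = {0, 7, 14, 21, 28, 35} in ℤ_42:
(1) I is an additive subgroup? Yes
(2) For r ∈ ℤ_42 and a ∈ I: r·a ∈ I? Yes

Yes, I is an ideal of ℤ_42


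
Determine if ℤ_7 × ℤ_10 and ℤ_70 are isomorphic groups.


Comparing ℤ_7 × ℤ_10 and ℤ_70:
gcd(7,10) = 1, so ℤ_7 × ℤ_10 ≅ ℤ_70 (CRT)

Yes, ℤ_7 × ℤ_10 ≅ ℤ_70


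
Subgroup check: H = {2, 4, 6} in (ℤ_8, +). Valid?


Subgroup test for H = {2, 4, 6} in (ℤ_8, +):
(1) 0 ∈ H? No
(2) Closure: for all a,b ∈ H, (a+b) mod 8 ∈ H? No  [counterexample: 2 + 6 = 0 ∉ H]
(3) Inverses: for all a ∈ H, -a mod 8 ∈ H? Yes

No, H is not a subgroup of ℤ_8


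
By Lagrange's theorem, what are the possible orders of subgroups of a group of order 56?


Lagrange's theorem: |H| divides |G|
|G| = 56
Divisors of 56: 1, 2, 4, 7, 8, 14, 28, 56

Possible subgroup orders: {1, 2, 4, 7, 8, 14, 28, 56}


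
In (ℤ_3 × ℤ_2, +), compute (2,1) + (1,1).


Operation: componentwise addition mod (3, 2)
(2,1) + (1,1) = ((a₁+b₁) mod 3, (a₂+b₂) mod 2) with a = (2,1), b = (1,1)

(2,1) + (1,1) = (0,0)


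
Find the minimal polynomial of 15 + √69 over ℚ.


Let α = 15 + √69. Then α - 15 = √69, so (α - 15)² = 69, giving α² - 30α + 156 = 0. Degree 2 and α ∉ ℚ, so this is the minimal polynomial.

Minimal polynomial: x² - 30x + 156


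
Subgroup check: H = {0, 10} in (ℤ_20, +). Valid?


Subgroup test for H = {0, 10} in (ℤ_20, +):
(1) 0 ∈ H? Yes
(2) Closure: for all a,b ∈ H, (a+b) mod 20 ∈ H? Yes
(3) Inverses: for all a ∈ H, -a mod 20 ∈ H? Yes

Yes, H is a subgroup of ℤ_20


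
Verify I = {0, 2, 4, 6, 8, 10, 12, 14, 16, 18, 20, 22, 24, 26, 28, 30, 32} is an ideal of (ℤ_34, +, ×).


Check ideal conditions for I = {0, 2, 4, 6, 8, 10, 12, 14, 16, 18, 20, 22, 24, 26, 28, 30, 32} in ℤ_34:
(1) I is an additive subgroup? Yes
(2) For r ∈ ℤ_34 and a ∈ I: r·a ∈ I? Yes

Yes, I is an ideal of ℤ_34


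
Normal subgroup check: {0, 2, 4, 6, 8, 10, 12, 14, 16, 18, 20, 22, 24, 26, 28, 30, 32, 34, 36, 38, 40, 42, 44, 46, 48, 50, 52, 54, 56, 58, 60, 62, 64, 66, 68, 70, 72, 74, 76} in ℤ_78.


H = {0, 2, 4, 6, 8, 10, 12, 14, 16, 18, 20, 22, 24, 26, 28, 30, 32, 34, 36, 38, 40, 42, 44, 46, 48, 50, 52, 54, 56, 58, 60, 62, 64, 66, 68, 70, 72, 74, 76} in ℤ_78
ℤ_78 is abelian; every subgroup of an abelian group is normal

Yes, normal subgroup


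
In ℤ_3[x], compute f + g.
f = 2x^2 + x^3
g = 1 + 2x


Add coefficients mod 3:
x^0: 0 + 1 = 1 (mod 3)
x^1: 0 + 2 = 2 (mod 3)
x^2: 2 + 0 = 2 (mod 3)
x^3: 1 + 0 = 1 (mod 3)
Result: 1 + 2x + 2x^2 + x^3

f + g = 1 + 2x + 2x^2 + x^3


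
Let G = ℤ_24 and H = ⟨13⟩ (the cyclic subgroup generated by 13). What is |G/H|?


|⟨13⟩| = n / gcd(13, 24) = 24 / 1 = 24
H is normal (ℤ_24 is abelian).
|G/H| = |G| / |H| = 24 / 24 = 1

|G/H| = 1


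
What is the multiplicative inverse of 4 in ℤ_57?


Use the extended Euclidean algorithm to write 1 = 4·s + 57·t; then s mod 57 is the inverse.
Euclidean algorithm:
  4 = 0·57 + 4
  57 = 14·4 + 1
  4 = 4·1 + 0
gcd(4,57) = 1
Back-substitution gives: 4·(-14) + 57·(1) = 1
So 4⁻¹ ≡ -14 ≡ 43 (mod 57)
Check: 4 × 43 = 172 ≡ 1 (mod 57) ✓

4⁻¹ ≡ 43 (mod 57)


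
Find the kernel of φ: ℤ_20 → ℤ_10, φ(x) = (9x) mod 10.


Kernel = preimage of identity
ker(φ) = {x ∈ ℤ_20 : 9x ≡ 0 (mod 10)}. Since 10 | 20, φ is well-defined. The kernel is the cyclic subgroup ⟨10⟩ of ℤ_20 (order 2), i.e. {0, 10}

ker(φ) = {0, 10}


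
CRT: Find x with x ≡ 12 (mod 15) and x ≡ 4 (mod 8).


m₁ = 15, m₂ = 8, gcd = 1, so CRT applies. M = m₁·m₂ = 120
Let M₁ = M/m₁ = 8, M₂ = M/m₂ = 15
Find y₁ ≡ M₁⁻¹ (mod m₁): 8⁻¹ ≡ 2 (mod 15)
Find y₂ ≡ M₂⁻¹ (mod m₂): 15⁻¹ ≡ 7 (mod 8)
x = a₁·M₁·y₁ + a₂·M₂·y₂ = 12·8·2 + 4·15·7 = 612
Reduce mod 120: x ≡ 12
Check: 12 mod 15 = 12 ✓, 12 mod 8 = 4 ✓

x ≡ 12 (mod 120)


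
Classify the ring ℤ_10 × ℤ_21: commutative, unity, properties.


Direct product ring; commutative with unity (1,1); but (1,0)·(0,1) = (0,0) gives zero divisors, so not an integral domain
Commutative: Yes
Integral domain: No
Has unity: Yes

ℤ_10 × ℤ_21: Commutative=Yes, Unity=Yes


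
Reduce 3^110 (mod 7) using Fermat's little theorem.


Fermat's little theorem: if p is prime and gcd(a,p)=1, then a^(p-1) ≡ 1 (mod p)
p = 7 is prime, gcd(3,7) = 1
Reduce exponent: 110 mod 6 = 2
So 3^110 ≡ 3^2 (mod 7)
3^2 mod 7 = 2

3^110 ≡ 2 (mod 7)


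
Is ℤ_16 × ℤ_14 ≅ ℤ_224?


Comparing ℤ_16 × ℤ_14 and ℤ_224:
gcd(16,14) = 2 ≠ 1. Max element order in ℤ_16×ℤ_14 is lcm(16,14) = 112 < 224, so it has no element of order 224

No, ℤ_16 × ℤ_14 ≇ ℤ_224


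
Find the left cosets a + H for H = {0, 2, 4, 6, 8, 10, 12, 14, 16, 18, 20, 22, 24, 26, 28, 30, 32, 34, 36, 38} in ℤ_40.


H = {0, 2, 4, 6, 8, 10, 12, 14, 16, 18, 20, 22, 24, 26, 28, 30, 32, 34, 36, 38}, |H| = 20
Number of cosets = |G|/|H| = 40/20 = 2
0 + H = {0, 2, 4, 6, 8, 10, 12, 14, 16, 18, 20, 22, 24, 26, 28, 30, 32, 34, 36, 38}
1 + H = {1, 3, 5, 7, 9, 11, 13, 15, 17, 19, 21, 23, 25, 27, 29, 31, 33, 35, 37, 39}

Cosets: 0+H={0,2,4,6,8,10,12,14,16,18,20,22,24,26,28,30,32,34,36,38}; 1+H={1,3,5,7,9,11,13,15,17,19,21,23,25,27,29,31,33,35,37,39}


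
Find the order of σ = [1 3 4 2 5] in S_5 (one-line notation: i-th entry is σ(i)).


Cycle decomposition: (2 3 4)
Cycle lengths: 3
Order = lcm(3) = 3

ord(σ) = 3


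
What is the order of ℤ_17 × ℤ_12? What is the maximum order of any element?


|ℤ_17 × ℤ_12| = 17 × 12 = 204
Max element order = lcm(17,12) = 204
Cyclic? Yes (gcd=1)

|ℤ_17×ℤ_12| = 204, max element order = 204


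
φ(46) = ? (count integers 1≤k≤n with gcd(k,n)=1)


Factor n: 46 = 2 × 23
φ(n) = n · ∏(1 - 1/p) over distinct primes p | n
φ(46) = 46 · (1 - 1/2) · (1 - 1/23) = 22

φ(46) = 22


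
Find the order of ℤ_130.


ℤ_n has n elements.

|ℤ_130| = 130


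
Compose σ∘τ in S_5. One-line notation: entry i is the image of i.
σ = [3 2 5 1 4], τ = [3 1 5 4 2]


σ∘τ: apply τ first, then σ
1 →τ 3 →σ 5
2 →τ 1 →σ 3
3 →τ 5 →σ 4
4 →τ 4 →σ 1
5 →τ 2 →σ 2

σ∘τ = [5 3 4 1 2]


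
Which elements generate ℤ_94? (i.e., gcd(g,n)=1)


g generates ℤ_n iff gcd(g,n) = 1
Prime factors of 94: 2, 47
Generators are g ∈ {1,...,93} not divisible by any of these primes.
Generators: {1, 3, 5, 7, 9, 11, 13, 15, 17, 19, 21, 23, 25, 27, 29, 31, 33, 35, 37, 39, 41, 43, 45, 49, 51, 53, 55, 57, 59, 61, 63, 65, 67, 69, 71, 73, 75, 77, 79, 81, 83, 85, 87, 89, 91, 93}
Number of generators = φ(94) = 46

Generators of ℤ_94 = {1, 3, 5, 7, 9, 11, 13, 15, 17, 19, 21, 23, 25, 27, 29, 31, 33, 35, 37, 39, 41, 43, 45, 49, 51, 53, 55, 57, 59, 61, 63, 65, 67, 69, 71, 73, 75, 77, 79, 81, 83, 85, 87, 89, 91, 93}


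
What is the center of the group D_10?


Z(G) = {g ∈ G | gx = xg for all x ∈ G}
For even n, Z(D_n) = {e, r^(n/2)}: the 180° rotation r^5 commutes with every reflection and rotation

Z(D_10) = {e, r^5}


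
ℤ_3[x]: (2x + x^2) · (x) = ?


Expand and collect like terms; reduce coefficients mod 3:
x^0: 0·0 = 0 ≡ 0 (mod 3)
x^1: 0·1 + 2·0 = 0 ≡ 0 (mod 3)
x^2: 2·1 + 1·0 = 2 ≡ 2 (mod 3)
x^3: 1·1 = 1 ≡ 1 (mod 3)
Result: 2x^2 + x^3

f · g = 2x^2 + x^3


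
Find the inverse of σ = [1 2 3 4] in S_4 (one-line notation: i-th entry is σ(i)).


To find σ⁻¹, swap domain and range:
σ(1) = 1 → σ⁻¹(1) = 1
σ(2) = 2 → σ⁻¹(2) = 2
σ(3) = 3 → σ⁻¹(3) = 3
σ(4) = 4 → σ⁻¹(4) = 4

σ⁻¹ = [1 2 3 4]


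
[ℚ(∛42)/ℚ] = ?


∛42 has minimal polynomial x³ - 42 (irreducible over ℚ since 42 is not a perfect cube)

[ℚ(∛42)/ℚ] = 3


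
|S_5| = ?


|S_n| = n! (number of permutations of n symbols)
|S_5| = 5! = 120

|S_5| = 120


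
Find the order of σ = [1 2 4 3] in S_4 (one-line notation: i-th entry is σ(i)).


Cycle decomposition: (3 4)
Cycle lengths: 2
Order = lcm(2) = 2

ord(σ) = 2


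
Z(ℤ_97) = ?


Z(G) = {g ∈ G | gx = xg for all x ∈ G}
ℤ_97 is abelian, so Z(G) = G

Z(ℤ_97) = ℤ_97


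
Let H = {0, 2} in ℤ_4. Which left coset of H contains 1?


1 + H = {1 + h (mod 4) : h ∈ H}
1+0=1, 1+2=3

1 + H = {1, 3}


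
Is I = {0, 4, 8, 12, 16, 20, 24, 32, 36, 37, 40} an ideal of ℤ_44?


Check ideal conditions for I = {0, 4, 8, 12, 16, 20, 24, 32, 36, 37, 40} in ℤ_44:
(1) I is an additive subgroup? No
(2) For r ∈ ℤ_44 and a ∈ I: r·a ∈ I? No  [counterexample: r=2, a=36, r·a mod 44 = 28 ∉ I]

No, I is not an ideal of ℤ_44


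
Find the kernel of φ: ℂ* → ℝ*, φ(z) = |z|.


Kernel = preimage of identity
ker(φ) = {z ∈ ℂ* | |z| = 1} = unit circle S¹

ker(φ) = S¹ (unit circle)


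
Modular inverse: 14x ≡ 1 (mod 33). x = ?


Use the extended Euclidean algorithm to write 1 = 14·s + 33·t; then s mod 33 is the inverse.
Euclidean algorithm:
  14 = 0·33 + 14
  33 = 2·14 + 5
  14 = 2·5 + 4
  5 = 1·4 + 1
  4 = 4·1 + 0
gcd(14,33) = 1
Back-substitution gives: 14·(-7) + 33·(3) = 1
So 14⁻¹ ≡ -7 ≡ 26 (mod 33)
Check: 14 × 26 = 364 ≡ 1 (mod 33) ✓

14⁻¹ ≡ 26 (mod 33)


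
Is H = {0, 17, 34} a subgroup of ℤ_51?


Subgroup test for H = {0, 17, 34} in (ℤ_51, +):
(1) 0 ∈ H? Yes
(2) Closure: for all a,b ∈ H, (a+b) mod 51 ∈ H? Yes
(3) Inverses: for all a ∈ H, -a mod 51 ∈ H? Yes

Yes, H is a subgroup of ℤ_51


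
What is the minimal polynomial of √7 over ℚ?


√7 satisfies x² - 7 = 0, irreducible over ℚ since 7 is squarefree

Minimal polynomial: x² - 7


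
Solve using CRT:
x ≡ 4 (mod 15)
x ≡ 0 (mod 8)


m₁ = 15, m₂ = 8, gcd = 1, so CRT applies. M = m₁·m₂ = 120
Let M₁ = M/m₁ = 8, M₂ = M/m₂ = 15
Find y₁ ≡ M₁⁻¹ (mod m₁): 8⁻¹ ≡ 2 (mod 15)
Find y₂ ≡ M₂⁻¹ (mod m₂): 15⁻¹ ≡ 7 (mod 8)
x = a₁·M₁·y₁ + a₂·M₂·y₂ = 4·8·2 + 0·15·7 = 64
Reduce mod 120: x ≡ 64
Check: 64 mod 15 = 4 ✓, 64 mod 8 = 0 ✓

x ≡ 64 (mod 120)


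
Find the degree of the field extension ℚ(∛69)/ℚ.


∛69 has minimal polynomial x³ - 69 (irreducible over ℚ since 69 is not a perfect cube)

[ℚ(∛69)/ℚ] = 3


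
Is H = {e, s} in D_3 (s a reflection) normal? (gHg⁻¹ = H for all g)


H = {e, s} in D_3 (s a reflection)
r·s·r⁻¹ = sr⁻² ≠ s for n ≥ 3, so {e, s} is not closed under conjugation

No, not a normal subgroup


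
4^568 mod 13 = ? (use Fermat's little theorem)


Fermat's little theorem: if p is prime and gcd(a,p)=1, then a^(p-1) ≡ 1 (mod p)
p = 13 is prime, gcd(4,13) = 1
Reduce exponent: 568 mod 12 = 4
So 4^568 ≡ 4^4 (mod 13)
4^4 mod 13 = 9

4^568 ≡ 9 (mod 13)


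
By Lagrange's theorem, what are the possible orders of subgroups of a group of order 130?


Lagrange's theorem: |H| divides |G|
|G| = 130
Divisors of 130: 1, 2, 5, 10, 13, 26, 65, 130

Possible subgroup orders: {1, 2, 5, 10, 13, 26, 65, 130}


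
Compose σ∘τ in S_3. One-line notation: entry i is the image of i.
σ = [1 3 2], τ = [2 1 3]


σ∘τ: apply τ first, then σ
1 →τ 2 →σ 3
2 →τ 1 →σ 1
3 →τ 3 →σ 2

σ∘τ = [3 1 2]


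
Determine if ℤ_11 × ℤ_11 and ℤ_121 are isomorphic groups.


Comparing ℤ_11 × ℤ_11 and ℤ_121:
gcd(11,11) = 11 ≠ 1. Max element order in ℤ_11×ℤ_11 is lcm(11,11) = 11 < 121, so it has no element of order 121

No, ℤ_11 × ℤ_11 ≇ ℤ_121


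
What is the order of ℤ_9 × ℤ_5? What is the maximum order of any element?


|ℤ_9 × ℤ_5| = 9 × 5 = 45
Max element order = lcm(9,5) = 45
Cyclic? Yes (gcd=1)

|ℤ_9×ℤ_5| = 45, max element order = 45


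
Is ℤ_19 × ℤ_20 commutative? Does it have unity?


Direct product ring; commutative with unity (1,1); but (1,0)·(0,1) = (0,0) gives zero divisors, so not an integral domain
Commutative: Yes
Integral domain: No
Has unity: Yes

ℤ_19 × ℤ_20: Commutative=Yes, Unity=Yes


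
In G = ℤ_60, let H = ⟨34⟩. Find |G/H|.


|⟨34⟩| = n / gcd(34, 60) = 60 / 2 = 30
H is normal (ℤ_60 is abelian).
|G/H| = |G| / |H| = 60 / 30 = 2

|G/H| = 2


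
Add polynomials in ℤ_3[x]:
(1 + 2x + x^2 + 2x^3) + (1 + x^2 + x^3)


Add coefficients mod 3:
x^0: 1 + 1 = 2 (mod 3)
x^1: 2 + 0 = 2 (mod 3)
x^2: 1 + 1 = 2 (mod 3)
x^3: 2 + 1 = 0 (mod 3)
Result: 2 + 2x + 2x^2

f + g = 2 + 2x + 2x^2


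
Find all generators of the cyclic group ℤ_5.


g generates ℤ_n iff gcd(g,n) = 1
Checking each g ∈ {1,...,4}:
gcd(1,5) = 1
gcd(2,5) = 1
gcd(3,5) = 1
gcd(4,5) = 1
Generators: {1, 2, 3, 4}
Number of generators = φ(5) = 4

Generators of ℤ_5 = {1, 2, 3, 4}


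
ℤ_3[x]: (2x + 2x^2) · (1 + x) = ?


Expand and collect like terms; reduce coefficients mod 3:
x^0: 0·1 = 0 ≡ 0 (mod 3)
x^1: 0·1 + 2·1 = 2 ≡ 2 (mod 3)
x^2: 2·1 + 2·1 = 4 ≡ 1 (mod 3)
x^3: 2·1 = 2 ≡ 2 (mod 3)
Result: 2x + x^2 + 2x^3

f · g = 2x + x^2 + 2x^3


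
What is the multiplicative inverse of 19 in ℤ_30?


Use the extended Euclidean algorithm to write 1 = 19·s + 30·t; then s mod 30 is the inverse.
Euclidean algorithm:
  19 = 0·30 + 19
  30 = 1·19 + 11
  19 = 1·11 + 8
  11 = 1·8 + 3
  8 = 2·3 + 2
  3 = 1·2 + 1
  2 = 2·1 + 0
gcd(19,30) = 1
Back-substitution gives: 19·(-11) + 30·(7) = 1
So 19⁻¹ ≡ -11 ≡ 19 (mod 30)
Check: 19 × 19 = 361 ≡ 1 (mod 30) ✓

19⁻¹ ≡ 19 (mod 30)


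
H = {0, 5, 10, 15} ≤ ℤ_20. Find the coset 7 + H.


7 + H = {7 + h (mod 20) : h ∈ H}
7+0=7, 7+5=12, 7+10=17, 7+15=2
7 + H = {2, 7, 12, 17} = 2 + H

7 + H = {2, 7, 12, 17}


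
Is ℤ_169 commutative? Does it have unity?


ℤ_169 is a commutative ring with unity 1; 169 = 13×13 is composite, so 13·13 ≡ 0 gives zero divisors (not an integral domain)
Commutative: Yes
Integral domain: No
Has unity: Yes

ℤ_169: Commutative=Yes, Unity=Yes


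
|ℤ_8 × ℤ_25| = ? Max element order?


|ℤ_8 × ℤ_25| = 8 × 25 = 200
Max element order = lcm(8,25) = 200
Cyclic? Yes (gcd=1)

|ℤ_8×ℤ_25| = 200, max element order = 200


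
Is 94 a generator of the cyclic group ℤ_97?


g generates ℤ_n iff gcd(g, n) = 1
gcd(94, 97) = 1
Since gcd = 1, 94 is a generator.

Yes, 94 generates ℤ_97


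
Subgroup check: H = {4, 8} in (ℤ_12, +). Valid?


Subgroup test for H = {4, 8} in (ℤ_12, +):
(1) 0 ∈ H? No
(2) Closure: for all a,b ∈ H, (a+b) mod 12 ∈ H? No  [counterexample: 4 + 8 = 0 ∉ H]
(3) Inverses: for all a ∈ H, -a mod 12 ∈ H? Yes

No, H is not a subgroup of ℤ_12


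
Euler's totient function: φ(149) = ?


Factor n: 149 = 149
φ(n) = n · ∏(1 - 1/p) over distinct primes p | n
φ(149) = 149 · (1 - 1/149) = 148

φ(149) = 148


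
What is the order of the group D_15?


|D_n| = 2n (n rotations and n reflections)
|D_15| = 2×15 = 30

|D_15| = 30


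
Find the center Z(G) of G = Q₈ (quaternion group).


Z(G) = {g ∈ G | gx = xg for all x ∈ G}
In Q₈ = {±1, ±i, ±j, ±k}, only ±1 commute with every element

Z(Q₈ (quaternion group)) = {1, -1}


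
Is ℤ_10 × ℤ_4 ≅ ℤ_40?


Comparing ℤ_10 × ℤ_4 and ℤ_40:
gcd(10,4) = 2 ≠ 1. Max element order in ℤ_10×ℤ_4 is lcm(10,4) = 20 < 40, so it has no element of order 40

No, ℤ_10 × ℤ_4 ≇ ℤ_40


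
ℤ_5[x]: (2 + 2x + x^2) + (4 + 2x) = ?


Add coefficients mod 5:
x^0: 2 + 4 = 1 (mod 5)
x^1: 2 + 2 = 4 (mod 5)
x^2: 1 + 0 = 1 (mod 5)
Result: 1 + 4x + x^2

f + g = 1 + 4x + x^2


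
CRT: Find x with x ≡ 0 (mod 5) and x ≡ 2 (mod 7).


m₁ = 5, m₂ = 7, gcd = 1, so CRT applies. M = m₁·m₂ = 35
Let M₁ = M/m₁ = 7, M₂ = M/m₂ = 5
Find y₁ ≡ M₁⁻¹ (mod m₁): 7⁻¹ ≡ 3 (mod 5)
Find y₂ ≡ M₂⁻¹ (mod m₂): 5⁻¹ ≡ 3 (mod 7)
x = a₁·M₁·y₁ + a₂·M₂·y₂ = 0·7·3 + 2·5·3 = 30
Reduce mod 35: x ≡ 30
Check: 30 mod 5 = 0 ✓, 30 mod 7 = 2 ✓

x ≡ 30 (mod 35)


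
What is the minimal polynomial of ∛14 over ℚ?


∛14 satisfies x³ - 14 = 0, irreducible over ℚ (no rational root; 14 is not a perfect cube)

Minimal polynomial: x³ - 14


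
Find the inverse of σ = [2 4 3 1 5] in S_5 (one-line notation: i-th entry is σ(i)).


To find σ⁻¹, swap domain and range:
σ(1) = 2 → σ⁻¹(2) = 1
σ(2) = 4 → σ⁻¹(4) = 2
σ(3) = 3 → σ⁻¹(3) = 3
σ(4) = 1 → σ⁻¹(1) = 4
σ(5) = 5 → σ⁻¹(5) = 5

σ⁻¹ = [4 1 3 2 5]


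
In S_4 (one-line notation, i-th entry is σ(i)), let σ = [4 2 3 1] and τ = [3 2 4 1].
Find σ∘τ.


σ∘τ: apply τ first, then σ
1 →τ 3 →σ 3
2 →τ 2 →σ 2
3 →τ 4 →σ 1
4 →τ 1 →σ 4

σ∘τ = [3 2 1 4]


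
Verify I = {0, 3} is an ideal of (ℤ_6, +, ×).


Check ideal conditions for I = {0, 3} in ℤ_6:
(1) I is an additive subgroup? Yes
(2) For r ∈ ℤ_6 and a ∈ I: r·a ∈ I? Yes

Yes, I is an ideal of ℤ_6


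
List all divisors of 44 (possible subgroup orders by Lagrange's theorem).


Lagrange's theorem: |H| divides |G|
|G| = 44
Divisors of 44: 1, 2, 4, 11, 22, 44

Possible subgroup orders: {1, 2, 4, 11, 22, 44}


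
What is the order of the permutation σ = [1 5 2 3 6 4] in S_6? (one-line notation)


Cycle decomposition: (2 5 6 4 3)
Cycle lengths: 5
Order = lcm(5) = 5

ord(σ) = 5


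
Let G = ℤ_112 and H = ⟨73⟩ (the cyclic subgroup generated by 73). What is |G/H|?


|⟨73⟩| = n / gcd(73, 112) = 112 / 1 = 112
H is normal (ℤ_112 is abelian).
|G/H| = |G| / |H| = 112 / 112 = 1

|G/H| = 1


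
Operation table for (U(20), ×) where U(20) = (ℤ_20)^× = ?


Elements: {1, 3, 7, 9, 11, 13, 17, 19}
Operation: multiplication mod 20
Entry (a, b) = (a × b) mod 20

Cayley table:
   |  1 |  3 |  7 |  9 | 11 | 13 | 17 | 19
 1 |  1 |  3 |  7 |  9 | 11 | 13 | 17 | 19
 3 |  3 |  9 |  1 |  7 | 13 | 19 | 11 | 17
 7 |  7 |  1 |  9 |  3 | 17 | 11 | 19 | 13
 9 |  9 |  7 |  3 |  1 | 19 | 17 | 13 | 11
11 | 11 | 13 | 17 | 19 |  1 |  3 |  7 |  9
13 | 13 | 19 | 11 | 17 |  3 |  9 |  1 |  7
17 | 17 | 11 | 19 | 13 |  7 |  1 |  9 |  3
19 | 19 | 17 | 13 | 11 |  9 |  7 |  3 |  1


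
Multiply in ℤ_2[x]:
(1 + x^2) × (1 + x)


Expand and collect like terms; reduce coefficients mod 2:
x^0: 1·1 = 1 ≡ 1 (mod 2)
x^1: 1·1 + 0·1 = 1 ≡ 1 (mod 2)
x^2: 0·1 + 1·1 = 1 ≡ 1 (mod 2)
x^3: 1·1 = 1 ≡ 1 (mod 2)
Result: 1 + x + x^2 + x^3

f · g = 1 + x + x^2 + x^3


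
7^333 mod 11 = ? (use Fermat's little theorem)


Fermat's little theorem: if p is prime and gcd(a,p)=1, then a^(p-1) ≡ 1 (mod p)
p = 11 is prime, gcd(7,11) = 1
Reduce exponent: 333 mod 10 = 3
So 7^333 ≡ 7^3 (mod 11)
7^3 mod 11 = 2

7^333 ≡ 2 (mod 11)


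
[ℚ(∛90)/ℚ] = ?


∛90 has minimal polynomial x³ - 90 (irreducible over ℚ since 90 is not a perfect cube)

[ℚ(∛90)/ℚ] = 3


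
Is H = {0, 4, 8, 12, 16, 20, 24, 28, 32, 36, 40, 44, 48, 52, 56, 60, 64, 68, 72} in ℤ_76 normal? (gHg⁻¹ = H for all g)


H = {0, 4, 8, 12, 16, 20, 24, 28, 32, 36, 40, 44, 48, 52, 56, 60, 64, 68, 72} in ℤ_76
ℤ_76 is abelian; every subgroup of an abelian group is normal

Yes, normal subgroup


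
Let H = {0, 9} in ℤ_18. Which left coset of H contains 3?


3 + H = {3 + h (mod 18) : h ∈ H}
3+0=3, 3+9=12

3 + H = {3, 12}


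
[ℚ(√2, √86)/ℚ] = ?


[ℚ(√2,√86):ℚ] = [ℚ(√2,√86):ℚ(√2)]·[ℚ(√2):ℚ] = 2·2 = 4

[ℚ(√2, √86)/ℚ] = 4


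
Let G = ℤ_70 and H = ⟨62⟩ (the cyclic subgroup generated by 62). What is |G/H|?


|⟨62⟩| = n / gcd(62, 70) = 70 / 2 = 35
H is normal (ℤ_70 is abelian).
|G/H| = |G| / |H| = 70 / 35 = 2

|G/H| = 2


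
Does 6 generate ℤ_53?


g generates ℤ_n iff gcd(g, n) = 1
gcd(6, 53) = 1
Since gcd = 1, 6 is a generator.

Yes, 6 generates ℤ_53


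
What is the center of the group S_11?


Z(G) = {g ∈ G | gx = xg for all x ∈ G}
S_n is non-abelian for n ≥ 3; Z(S_11) is trivial

Z(S_11) = {e}


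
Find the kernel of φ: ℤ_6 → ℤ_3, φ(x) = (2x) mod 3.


Kernel = preimage of identity
ker(φ) = {x ∈ ℤ_6 : 2x ≡ 0 (mod 3)}. Since 3 | 6, φ is well-defined. The kernel is the cyclic subgroup ⟨3⟩ of ℤ_6 (order 2), i.e. {0, 3}

ker(φ) = {0, 3}


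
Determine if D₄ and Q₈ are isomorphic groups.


Comparing D₄ and Q₈:
D₄ has 5 elements of order 2; Q₈ has only 1

No, D₄ ≇ Q₈


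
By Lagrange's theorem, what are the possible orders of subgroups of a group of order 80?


Lagrange's theorem: |H| divides |G|
|G| = 80
Divisors of 80: 1, 2, 4, 5, 8, 10, 16, 20, 40, 80

Possible subgroup orders: {1, 2, 4, 5, 8, 10, 16, 20, 40, 80}


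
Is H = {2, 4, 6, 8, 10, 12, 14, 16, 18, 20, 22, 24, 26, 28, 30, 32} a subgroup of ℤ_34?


Subgroup test for H = {2, 4, 6, 8, 10, 12, 14, 16, 18, 20, 22, 24, 26, 28, 30, 32} in (ℤ_34, +):
(1) 0 ∈ H? No
(2) Closure: for all a,b ∈ H, (a+b) mod 34 ∈ H? No  [counterexample: 2 + 32 = 0 ∉ H]
(3) Inverses: for all a ∈ H, -a mod 34 ∈ H? Yes

No, H is not a subgroup of ℤ_34


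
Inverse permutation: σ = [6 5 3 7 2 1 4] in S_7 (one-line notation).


To find σ⁻¹, swap domain and range:
σ(1) = 6 → σ⁻¹(6) = 1
σ(2) = 5 → σ⁻¹(5) = 2
σ(3) = 3 → σ⁻¹(3) = 3
σ(4) = 7 → σ⁻¹(7) = 4
σ(5) = 2 → σ⁻¹(2) = 5
σ(6) = 1 → σ⁻¹(1) = 6
σ(7) = 4 → σ⁻¹(4) = 7

σ⁻¹ = [6 5 3 7 2 1 4]


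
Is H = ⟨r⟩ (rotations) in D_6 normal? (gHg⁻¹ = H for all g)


H = ⟨r⟩ (rotations) in D_6
The rotation subgroup ⟨r⟩ has index 2 in D_6, so it is normal

Yes, normal subgroup


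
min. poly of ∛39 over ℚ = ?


∛39 satisfies x³ - 39 = 0, irreducible over ℚ (no rational root; 39 is not a perfect cube)

Minimal polynomial: x³ - 39


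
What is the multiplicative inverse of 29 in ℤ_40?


Use the extended Euclidean algorithm to write 1 = 29·s + 40·t; then s mod 40 is the inverse.
Euclidean algorithm:
  29 = 0·40 + 29
  40 = 1·29 + 11
  29 = 2·11 + 7
  11 = 1·7 + 4
  7 = 1·4 + 3
  4 = 1·3 + 1
  3 = 3·1 + 0
gcd(29,40) = 1
Back-substitution gives: 29·(-11) + 40·(8) = 1
So 29⁻¹ ≡ -11 ≡ 29 (mod 40)
Check: 29 × 29 = 841 ≡ 1 (mod 40) ✓

29⁻¹ ≡ 29 (mod 40)


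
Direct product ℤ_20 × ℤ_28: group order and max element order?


|ℤ_20 × ℤ_28| = 20 × 28 = 560
Max element order = lcm(20,28) = 140
Cyclic? No (gcd=4)

|ℤ_20×ℤ_28| = 560, max element order = 140


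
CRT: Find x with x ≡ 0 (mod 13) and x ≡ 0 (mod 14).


m₁ = 13, m₂ = 14, gcd = 1, so CRT applies. M = m₁·m₂ = 182
Let M₁ = M/m₁ = 14, M₂ = M/m₂ = 13
Find y₁ ≡ M₁⁻¹ (mod m₁): 14⁻¹ ≡ 1 (mod 13)
Find y₂ ≡ M₂⁻¹ (mod m₂): 13⁻¹ ≡ 13 (mod 14)
x = a₁·M₁·y₁ + a₂·M₂·y₂ = 0·14·1 + 0·13·13 = 0
Reduce mod 182: x ≡ 0
Check: 0 mod 13 = 0 ✓, 0 mod 14 = 0 ✓

x ≡ 0 (mod 182)


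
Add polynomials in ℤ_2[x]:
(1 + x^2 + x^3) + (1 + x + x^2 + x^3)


Add coefficients mod 2:
x^0: 1 + 1 = 0 (mod 2)
x^1: 0 + 1 = 1 (mod 2)
x^2: 1 + 1 = 0 (mod 2)
x^3: 1 + 1 = 0 (mod 2)
Result: x

f + g = x


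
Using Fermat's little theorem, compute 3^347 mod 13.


Fermat's little theorem: if p is prime and gcd(a,p)=1, then a^(p-1) ≡ 1 (mod p)
p = 13 is prime, gcd(3,13) = 1
Reduce exponent: 347 mod 12 = 11
So 3^347 ≡ 3^11 (mod 13)
3^11 mod 13 = 9

3^347 ≡ 9 (mod 13)


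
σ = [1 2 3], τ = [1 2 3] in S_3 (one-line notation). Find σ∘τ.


σ∘τ: apply τ first, then σ
1 →τ 1 →σ 1
2 →τ 2 →σ 2
3 →τ 3 →σ 3

σ∘τ = [1 2 3]


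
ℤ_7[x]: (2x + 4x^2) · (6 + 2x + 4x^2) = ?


Expand and collect like terms; reduce coefficients mod 7:
x^0: 0·6 = 0 ≡ 0 (mod 7)
x^1: 0·2 + 2·6 = 12 ≡ 5 (mod 7)
x^2: 0·4 + 2·2 + 4·6 = 28 ≡ 0 (mod 7)
x^3: 2·4 + 4·2 = 16 ≡ 2 (mod 7)
x^4: 4·4 = 16 ≡ 2 (mod 7)
Result: 5x + 2x^3 + 2x^4

f · g = 5x + 2x^3 + 2x^4


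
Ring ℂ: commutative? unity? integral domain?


ℂ is a field: commutative, has unity, every nonzero element is a unit (hence an integral domain)
Commutative: Yes
Integral domain: Yes
Has unity: Yes

ℂ: Commutative=Yes, Unity=Yes


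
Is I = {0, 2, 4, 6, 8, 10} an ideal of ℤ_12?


Check ideal conditions for I = {0, 2, 4, 6, 8, 10} in ℤ_12:
(1) I is an additive subgroup? Yes
(2) For r ∈ ℤ_12 and a ∈ I: r·a ∈ I? Yes

Yes, I is an ideal of ℤ_12


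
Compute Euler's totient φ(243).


Factor n: 243 = 3^5
φ(n) = n · ∏(1 - 1/p) over distinct primes p | n
φ(243) = 243 · (1 - 1/3) = 162

φ(243) = 162


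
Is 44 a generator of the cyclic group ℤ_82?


g generates ℤ_n iff gcd(g, n) = 1
gcd(44, 82) = 2
Since gcd = 2 ≠ 1, ⟨44⟩ has order 41 < 82, so 44 is not a generator.

No, 44 does not generate ℤ_82


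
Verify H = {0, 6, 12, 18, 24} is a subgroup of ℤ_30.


Subgroup test for H = {0, 6, 12, 18, 24} in (ℤ_30, +):
(1) 0 ∈ H? Yes
(2) Closure: for all a,b ∈ H, (a+b) mod 30 ∈ H? Yes
(3) Inverses: for all a ∈ H, -a mod 30 ∈ H? Yes

Yes, H is a subgroup of ℤ_30


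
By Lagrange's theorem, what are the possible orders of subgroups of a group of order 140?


Lagrange's theorem: |H| divides |G|
|G| = 140
Divisors of 140: 1, 2, 4, 5, 7, 10, 14, 20, 28, 35, 70, 140

Possible subgroup orders: {1, 2, 4, 5, 7, 10, 14, 20, 28, 35, 70, 140}


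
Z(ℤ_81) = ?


Z(G) = {g ∈ G | gx = xg for all x ∈ G}
ℤ_81 is abelian, so Z(G) = G

Z(ℤ_81) = ℤ_81


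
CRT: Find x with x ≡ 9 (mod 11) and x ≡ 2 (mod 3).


m₁ = 11, m₂ = 3, gcd = 1, so CRT applies. M = m₁·m₂ = 33
Let M₁ = M/m₁ = 3, M₂ = M/m₂ = 11
Find y₁ ≡ M₁⁻¹ (mod m₁): 3⁻¹ ≡ 4 (mod 11)
Find y₂ ≡ M₂⁻¹ (mod m₂): 11⁻¹ ≡ 2 (mod 3)
x = a₁·M₁·y₁ + a₂·M₂·y₂ = 9·3·4 + 2·11·2 = 152
Reduce mod 33: x ≡ 20
Check: 20 mod 11 = 9 ✓, 20 mod 3 = 2 ✓

x ≡ 20 (mod 33)


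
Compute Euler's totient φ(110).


Factor n: 110 = 2 × 5 × 11
φ(n) = n · ∏(1 - 1/p) over distinct primes p | n
φ(110) = 110 · (1 - 1/2) · (1 - 1/5) · (1 - 1/11) = 40

φ(110) = 40


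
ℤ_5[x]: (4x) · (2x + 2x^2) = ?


Expand and collect like terms; reduce coefficients mod 5:
x^0: 0·0 = 0 ≡ 0 (mod 5)
x^1: 0·2 + 4·0 = 0 ≡ 0 (mod 5)
x^2: 0·2 + 4·2 = 8 ≡ 3 (mod 5)
x^3: 4·2 = 8 ≡ 3 (mod 5)
Result: 3x^2 + 3x^3

f · g = 3x^2 + 3x^3


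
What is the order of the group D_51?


|D_n| = 2n (n rotations and n reflections)
|D_51| = 2×51 = 102

|D_51| = 102


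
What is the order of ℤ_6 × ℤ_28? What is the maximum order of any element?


|ℤ_6 × ℤ_28| = 6 × 28 = 168
Max element order = lcm(6,28) = 84
Cyclic? No (gcd=2)

|ℤ_6×ℤ_28| = 168, max element order = 84


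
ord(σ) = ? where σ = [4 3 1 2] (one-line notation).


Cycle decomposition: (1 4 2 3)
Cycle lengths: 4
Order = lcm(4) = 4

ord(σ) = 4


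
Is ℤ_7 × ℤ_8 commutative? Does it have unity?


Direct product ring; commutative with unity (1,1); but (1,0)·(0,1) = (0,0) gives zero divisors, so not an integral domain
Commutative: Yes
Integral domain: No
Has unity: Yes

ℤ_7 × ℤ_8: Commutative=Yes, Unity=Yes


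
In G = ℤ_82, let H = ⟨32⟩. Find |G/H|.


|⟨32⟩| = n / gcd(32, 82) = 82 / 2 = 41
H is normal (ℤ_82 is abelian).
|G/H| = |G| / |H| = 82 / 41 = 2

|G/H| = 2


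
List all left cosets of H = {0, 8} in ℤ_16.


H = {0, 8}, |H| = 2
Number of cosets = |G|/|H| = 16/2 = 8
0 + H = {0, 8}
1 + H = {1, 9}
2 + H = {2, 10}
3 + H = {3, 11}
4 + H = {4, 12}
5 + H = {5, 13}
6 + H = {6, 14}
7 + H = {7, 15}

Cosets: 0+H={0,8}; 1+H={1,9}; 2+H={2,10}; 3+H={3,11}; 4+H={4,12}; 5+H={5,13}; 6+H={6,14}; 7+H={7,15}


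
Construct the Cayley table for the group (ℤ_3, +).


Elements: {0, 1, 2}
Operation: addition mod 3
Entry (a, b) = (a + b) mod 3

Cayley table:
  | 0 | 1 | 2
0 | 0 | 1 | 2
1 | 1 | 2 | 0
2 | 2 | 0 | 1


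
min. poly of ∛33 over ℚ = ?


∛33 satisfies x³ - 33 = 0, irreducible over ℚ (no rational root; 33 is not a perfect cube)

Minimal polynomial: x³ - 33


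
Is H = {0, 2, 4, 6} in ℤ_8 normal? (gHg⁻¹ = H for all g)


H = {0, 2, 4, 6} in ℤ_8
ℤ_8 is abelian; every subgroup of an abelian group is normal

Yes, normal subgroup


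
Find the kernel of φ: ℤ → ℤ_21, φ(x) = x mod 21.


Kernel = preimage of identity
ker(φ) = {x ∈ ℤ : x ≡ 0 (mod 21)} = 21ℤ = {0, ±21, ±42, ...}

ker(φ) = 21ℤ


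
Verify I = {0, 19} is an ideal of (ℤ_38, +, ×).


Check ideal conditions for I = {0, 19} in ℤ_38:
(1) I is an additive subgroup? Yes
(2) For r ∈ ℤ_38 and a ∈ I: r·a ∈ I? Yes

Yes, I is an ideal of ℤ_38


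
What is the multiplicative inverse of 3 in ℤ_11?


Use the extended Euclidean algorithm to write 1 = 3·s + 11·t; then s mod 11 is the inverse.
Euclidean algorithm:
  3 = 0·11 + 3
  11 = 3·3 + 2
  3 = 1·2 + 1
  2 = 2·1 + 0
gcd(3,11) = 1
Back-substitution gives: 3·(4) + 11·(-1) = 1
So 3⁻¹ ≡ 4 ≡ 4 (mod 11)
Check: 3 × 4 = 12 ≡ 1 (mod 11) ✓

3⁻¹ ≡ 4 (mod 11)


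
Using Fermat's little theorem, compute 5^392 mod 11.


Fermat's little theorem: if p is prime and gcd(a,p)=1, then a^(p-1) ≡ 1 (mod p)
p = 11 is prime, gcd(5,11) = 1
Reduce exponent: 392 mod 10 = 2
So 5^392 ≡ 5^2 (mod 11)
5^2 mod 11 = 3

5^392 ≡ 3 (mod 11)


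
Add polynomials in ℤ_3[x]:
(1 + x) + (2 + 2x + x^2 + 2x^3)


Add coefficients mod 3:
x^0: 1 + 2 = 0 (mod 3)
x^1: 1 + 2 = 0 (mod 3)
x^2: 0 + 1 = 1 (mod 3)
x^3: 0 + 2 = 2 (mod 3)
Result: x^2 + 2x^3

f + g = x^2 + 2x^3


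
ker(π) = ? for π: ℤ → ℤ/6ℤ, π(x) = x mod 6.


Kernel = preimage of identity
ker(π) = multiples of 6 = 6ℤ

ker(π) = 6ℤ


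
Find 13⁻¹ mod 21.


Use the extended Euclidean algorithm to write 1 = 13·s + 21·t; then s mod 21 is the inverse.
Euclidean algorithm:
  13 = 0·21 + 13
  21 = 1·13 + 8
  13 = 1·8 + 5
  8 = 1·5 + 3
  5 = 1·3 + 2
  3 = 1·2 + 1
  2 = 2·1 + 0
gcd(13,21) = 1
Back-substitution gives: 13·(-8) + 21·(5) = 1
So 13⁻¹ ≡ -8 ≡ 13 (mod 21)
Check: 13 × 13 = 169 ≡ 1 (mod 21) ✓

13⁻¹ ≡ 13 (mod 21)


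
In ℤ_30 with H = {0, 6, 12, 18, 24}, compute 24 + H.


24 + H = {24 + h (mod 30) : h ∈ H}
24+0=24, 24+6=0, 24+12=6, 24+18=12, 24+24=18
24 + H = {0, 6, 12, 18, 24} = 0 + H

24 + H = {0, 6, 12, 18, 24}


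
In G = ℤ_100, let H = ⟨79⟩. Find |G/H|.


|⟨79⟩| = n / gcd(79, 100) = 100 / 1 = 100
H is normal (ℤ_100 is abelian).
|G/H| = |G| / |H| = 100 / 100 = 1

|G/H| = 1


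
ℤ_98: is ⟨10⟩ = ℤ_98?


g generates ℤ_n iff gcd(g, n) = 1
gcd(10, 98) = 2
Since gcd = 2 ≠ 1, ⟨10⟩ has order 49 < 98, so 10 is not a generator.

No, 10 does not generate ℤ_98


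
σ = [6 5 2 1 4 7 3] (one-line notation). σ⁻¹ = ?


To find σ⁻¹, swap domain and range:
σ(1) = 6 → σ⁻¹(6) = 1
σ(2) = 5 → σ⁻¹(5) = 2
σ(3) = 2 → σ⁻¹(2) = 3
σ(4) = 1 → σ⁻¹(1) = 4
σ(5) = 4 → σ⁻¹(4) = 5
σ(6) = 7 → σ⁻¹(7) = 6
σ(7) = 3 → σ⁻¹(3) = 7

σ⁻¹ = [4 3 7 5 2 1 6]


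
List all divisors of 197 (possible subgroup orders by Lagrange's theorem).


Lagrange's theorem: |H| divides |G|
|G| = 197
Divisors of 197: 1, 197

Possible subgroup orders: {1, 197}


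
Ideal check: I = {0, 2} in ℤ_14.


Check ideal conditions for I = {0, 2} in ℤ_14:
(1) I is an additive subgroup? No
(2) For r ∈ ℤ_14 and a ∈ I: r·a ∈ I? No  [counterexample: r=2, a=2, r·a mod 14 = 4 ∉ I]

No, I is not an ideal of ℤ_14


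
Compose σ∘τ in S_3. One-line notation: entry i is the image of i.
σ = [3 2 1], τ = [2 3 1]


σ∘τ: apply τ first, then σ
1 →τ 2 →σ 2
2 →τ 3 →σ 1
3 →τ 1 →σ 3

σ∘τ = [2 1 3]


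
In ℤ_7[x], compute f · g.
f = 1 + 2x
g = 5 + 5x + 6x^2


Expand and collect like terms; reduce coefficients mod 7:
x^0: 1·5 = 5 ≡ 5 (mod 7)
x^1: 1·5 + 2·5 = 15 ≡ 1 (mod 7)
x^2: 1·6 + 2·5 = 16 ≡ 2 (mod 7)
x^3: 2·6 = 12 ≡ 5 (mod 7)
Result: 5 + x + 2x^2 + 5x^3

f · g = 5 + x + 2x^2 + 5x^3


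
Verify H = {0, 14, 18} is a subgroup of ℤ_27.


Subgroup test for H = {0, 14, 18} in (ℤ_27, +):
(1) 0 ∈ H? Yes
(2) Closure: for all a,b ∈ H, (a+b) mod 27 ∈ H? No  [counterexample: 14 + 14 = 1 ∉ H]
(3) Inverses: for all a ∈ H, -a mod 27 ∈ H? No

No, H is not a subgroup of ℤ_27


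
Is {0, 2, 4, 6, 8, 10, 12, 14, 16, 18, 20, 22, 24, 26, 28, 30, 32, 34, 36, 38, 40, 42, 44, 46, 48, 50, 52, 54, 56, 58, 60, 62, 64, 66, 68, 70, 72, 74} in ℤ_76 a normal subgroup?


H = {0, 2, 4, 6, 8, 10, 12, 14, 16, 18, 20, 22, 24, 26, 28, 30, 32, 34, 36, 38, 40, 42, 44, 46, 48, 50, 52, 54, 56, 58, 60, 62, 64, 66, 68, 70, 72, 74} in ℤ_76
ℤ_76 is abelian; every subgroup of an abelian group is normal

Yes, normal subgroup


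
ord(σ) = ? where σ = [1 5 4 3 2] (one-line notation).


Cycle decomposition: (2 5) (3 4)
Cycle lengths: 2, 2
Order = lcm(2, 2) = 2

ord(σ) = 2


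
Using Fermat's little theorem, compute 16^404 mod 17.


Fermat's little theorem: if p is prime and gcd(a,p)=1, then a^(p-1) ≡ 1 (mod p)
p = 17 is prime, gcd(16,17) = 1
Reduce exponent: 404 mod 16 = 4
So 16^404 ≡ 16^4 (mod 17)
16^4 mod 17 = 1

16^404 ≡ 1 (mod 17)


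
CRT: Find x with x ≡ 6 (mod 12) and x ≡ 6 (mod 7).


m₁ = 12, m₂ = 7, gcd = 1, so CRT applies. M = m₁·m₂ = 84
Let M₁ = M/m₁ = 7, M₂ = M/m₂ = 12
Find y₁ ≡ M₁⁻¹ (mod m₁): 7⁻¹ ≡ 7 (mod 12)
Find y₂ ≡ M₂⁻¹ (mod m₂): 12⁻¹ ≡ 3 (mod 7)
x = a₁·M₁·y₁ + a₂·M₂·y₂ = 6·7·7 + 6·12·3 = 510
Reduce mod 84: x ≡ 6
Check: 6 mod 12 = 6 ✓, 6 mod 7 = 6 ✓

x ≡ 6 (mod 84)


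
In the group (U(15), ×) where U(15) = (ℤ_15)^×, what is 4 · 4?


Operation: multiplication mod 15
4 · 4 = (a × b) mod 15 with a = 4, b = 4

4 · 4 = 1


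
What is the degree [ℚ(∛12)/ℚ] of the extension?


∛12 has minimal polynomial x³ - 12 (irreducible over ℚ since 12 is not a perfect cube)

[ℚ(∛12)/ℚ] = 3


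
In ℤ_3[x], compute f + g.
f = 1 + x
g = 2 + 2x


Add coefficients mod 3:
x^0: 1 + 2 = 0 (mod 3)
x^1: 1 + 2 = 0 (mod 3)
Result: 0

f + g = 0


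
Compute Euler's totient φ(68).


Factor n: 68 = 2^2 × 17
φ(n) = n · ∏(1 - 1/p) over distinct primes p | n
φ(68) = 68 · (1 - 1/2) · (1 - 1/17) = 32

φ(68) = 32


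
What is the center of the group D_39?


Z(G) = {g ∈ G | gx = xg for all x ∈ G}
For odd n, Z(D_n) = {e}: no nontrivial rotation commutes with all reflections

Z(D_39) = {e}


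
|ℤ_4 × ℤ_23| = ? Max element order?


|ℤ_4 × ℤ_23| = 4 × 23 = 92
Max element order = lcm(4,23) = 92
Cyclic? Yes (gcd=1)

|ℤ_4×ℤ_23| = 92, max element order = 92


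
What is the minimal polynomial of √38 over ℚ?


√38 satisfies x² - 38 = 0, irreducible over ℚ since 38 is squarefree

Minimal polynomial: x² - 38


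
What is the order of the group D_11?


|D_n| = 2n (n rotations and n reflections)
|D_11| = 2×11 = 22

|D_11| = 22


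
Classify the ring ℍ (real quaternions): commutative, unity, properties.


quaternion multiplication is non-commutative (ij = k ≠ ji = -k); has unity 1; a division ring but not an integral domain since integral domains are commutative by convention
Commutative: No
Integral domain: No
Has unity: Yes

ℍ (real quaternions): Commutative=No, Unity=Yes


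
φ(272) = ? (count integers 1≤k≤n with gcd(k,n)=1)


Factor n: 272 = 2^4 × 17
φ(n) = n · ∏(1 - 1/p) over distinct primes p | n
φ(272) = 272 · (1 - 1/2) · (1 - 1/17) = 128

φ(272) = 128


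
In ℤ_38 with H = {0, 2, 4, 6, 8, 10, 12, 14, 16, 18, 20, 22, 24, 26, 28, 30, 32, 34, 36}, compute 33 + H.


33 + H = {33 + h (mod 38) : h ∈ H}
33+0=33, 33+2=35, 33+4=37, 33+6=1, 33+8=3, 33+10=5, 33+12=7, 33+14=9, 33+16=11, 33+18=13, 33+20=15, 33+22=17, 33+24=19, 33+26=21, 33+28=23, 33+30=25, 33+32=27, 33+34=29, 33+36=31
33 + H = {1, 3, 5, 7, 9, 11, 13, 15, 17, 19, 21, 23, 25, 27, 29, 31, 33, 35, 37} = 1 + H

33 + H = {1, 3, 5, 7, 9, 11, 13, 15, 17, 19, 21, 23, 25, 27, 29, 31, 33, 35, 37}


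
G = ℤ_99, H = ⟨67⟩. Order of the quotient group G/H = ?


|⟨67⟩| = n / gcd(67, 99) = 99 / 1 = 99
H is normal (ℤ_99 is abelian).
|G/H| = |G| / |H| = 99 / 99 = 1

|G/H| = 1
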